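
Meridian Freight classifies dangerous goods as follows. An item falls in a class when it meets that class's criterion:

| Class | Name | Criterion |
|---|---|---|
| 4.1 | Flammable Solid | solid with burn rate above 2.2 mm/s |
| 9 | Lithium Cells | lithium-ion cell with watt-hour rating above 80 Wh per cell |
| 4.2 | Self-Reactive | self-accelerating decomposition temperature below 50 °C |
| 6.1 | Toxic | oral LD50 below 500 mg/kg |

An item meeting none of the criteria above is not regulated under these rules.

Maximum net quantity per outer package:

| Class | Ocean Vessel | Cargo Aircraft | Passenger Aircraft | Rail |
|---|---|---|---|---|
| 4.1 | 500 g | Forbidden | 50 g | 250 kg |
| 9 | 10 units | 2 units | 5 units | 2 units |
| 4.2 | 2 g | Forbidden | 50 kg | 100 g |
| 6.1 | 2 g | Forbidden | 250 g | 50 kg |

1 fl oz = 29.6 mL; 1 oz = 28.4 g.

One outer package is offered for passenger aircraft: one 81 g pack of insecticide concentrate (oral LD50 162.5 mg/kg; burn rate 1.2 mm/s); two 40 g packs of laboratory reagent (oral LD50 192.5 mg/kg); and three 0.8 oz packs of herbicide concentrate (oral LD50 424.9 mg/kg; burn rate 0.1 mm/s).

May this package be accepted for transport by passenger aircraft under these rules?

Yes

With oral LD50 162.5 mg/kg (< 500 mg/kg), the insecticide concentrate falls in Class 6.1.
Laboratory reagent: oral LD50 192.5 mg/kg < 500 mg/kg → Class 6.1 (Toxic).
With oral LD50 424.9 mg/kg (< 500 mg/kg), the herbicide concentrate falls in Class 6.1.
Class 6.1 net quantity: 81 g + (two 40 g packs = 80 g) + (three 0.8 oz packs = 68.16 g) = 229.16 g.
That is within the Class 6.1 passenger aircraft limit of 250 g.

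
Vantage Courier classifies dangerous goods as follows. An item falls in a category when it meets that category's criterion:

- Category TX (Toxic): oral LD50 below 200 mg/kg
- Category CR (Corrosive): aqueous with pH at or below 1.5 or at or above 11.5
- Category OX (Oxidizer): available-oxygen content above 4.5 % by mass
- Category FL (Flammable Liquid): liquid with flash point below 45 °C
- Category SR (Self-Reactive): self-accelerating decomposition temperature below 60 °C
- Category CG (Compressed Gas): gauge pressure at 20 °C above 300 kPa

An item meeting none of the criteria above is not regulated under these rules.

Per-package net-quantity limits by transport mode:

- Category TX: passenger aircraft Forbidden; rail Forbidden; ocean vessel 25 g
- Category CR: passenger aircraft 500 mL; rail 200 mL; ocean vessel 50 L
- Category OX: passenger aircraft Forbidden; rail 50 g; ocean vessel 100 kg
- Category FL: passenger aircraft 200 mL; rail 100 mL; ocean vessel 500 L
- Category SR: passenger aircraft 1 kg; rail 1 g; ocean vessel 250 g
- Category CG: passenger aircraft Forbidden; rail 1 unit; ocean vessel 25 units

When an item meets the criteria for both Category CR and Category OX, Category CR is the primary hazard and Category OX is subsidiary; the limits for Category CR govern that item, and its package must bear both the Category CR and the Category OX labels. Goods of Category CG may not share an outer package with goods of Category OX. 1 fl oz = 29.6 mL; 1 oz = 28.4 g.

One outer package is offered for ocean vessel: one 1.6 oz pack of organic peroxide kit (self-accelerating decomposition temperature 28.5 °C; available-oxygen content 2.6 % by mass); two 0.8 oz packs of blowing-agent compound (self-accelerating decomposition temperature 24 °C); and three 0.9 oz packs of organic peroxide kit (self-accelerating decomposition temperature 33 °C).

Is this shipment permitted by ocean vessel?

Yes

With self-accelerating decomposition temperature 28.5 °C (< 60 °C), the organic peroxide kit falls in Category SR.
Blowing-agent compound: self-accelerating decomposition temperature 24 °C < 60 °C → Category SR (Self-Reactive).
The organic peroxide kit has self-accelerating decomposition temperature 33 °C, which is < 60 °C, so it is Category SR (Self-Reactive).
Category SR net quantity: (one 1.6 oz pack = 45.44 g) + (two 0.8 oz packs = 45.44 g) + (three 0.9 oz packs = 76.68 g) = 167.56 g.
167.56 g is within the ocean vessel limit of 250 g for Category SR.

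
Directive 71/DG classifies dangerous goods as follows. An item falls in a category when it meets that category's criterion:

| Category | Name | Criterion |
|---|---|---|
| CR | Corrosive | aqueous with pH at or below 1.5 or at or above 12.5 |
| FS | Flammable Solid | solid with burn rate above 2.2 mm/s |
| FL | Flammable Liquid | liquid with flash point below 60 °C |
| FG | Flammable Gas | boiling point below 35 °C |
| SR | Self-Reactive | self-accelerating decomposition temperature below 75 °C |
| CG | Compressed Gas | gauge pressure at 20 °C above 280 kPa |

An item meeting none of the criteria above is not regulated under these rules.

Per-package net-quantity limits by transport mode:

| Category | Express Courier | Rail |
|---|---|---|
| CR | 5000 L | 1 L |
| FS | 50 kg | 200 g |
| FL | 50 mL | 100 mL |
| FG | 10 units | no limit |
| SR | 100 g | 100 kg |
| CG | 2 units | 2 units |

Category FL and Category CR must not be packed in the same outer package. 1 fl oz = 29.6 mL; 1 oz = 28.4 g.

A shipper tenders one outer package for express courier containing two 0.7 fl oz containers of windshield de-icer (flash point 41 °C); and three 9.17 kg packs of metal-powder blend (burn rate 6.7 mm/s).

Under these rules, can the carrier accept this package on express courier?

Flash point 41 °C meets the Category FL criterion (Flammable Liquid), so the windshield de-icer is Category FL.
Metal-powder blend: burn rate 6.7 mm/s > 2.2 mm/s → Category FS (Flammable Solid).
Category FL quantity: two 0.7 fl oz containers = 41.44 mL.
41.44 mL ≤ 50 mL (express courier limit, Category FL) — within limit.
Category FS quantity: three 9.17 kg packs = 27.51 kg.
27.51 kg is within the express courier limit of 50 kg for Category FS.
The segregation rule (Category FL with Category CR) does not apply to Category FL with Category FS.
Every hazard category is within its express courier limit and no segregation rule is violated.

Yes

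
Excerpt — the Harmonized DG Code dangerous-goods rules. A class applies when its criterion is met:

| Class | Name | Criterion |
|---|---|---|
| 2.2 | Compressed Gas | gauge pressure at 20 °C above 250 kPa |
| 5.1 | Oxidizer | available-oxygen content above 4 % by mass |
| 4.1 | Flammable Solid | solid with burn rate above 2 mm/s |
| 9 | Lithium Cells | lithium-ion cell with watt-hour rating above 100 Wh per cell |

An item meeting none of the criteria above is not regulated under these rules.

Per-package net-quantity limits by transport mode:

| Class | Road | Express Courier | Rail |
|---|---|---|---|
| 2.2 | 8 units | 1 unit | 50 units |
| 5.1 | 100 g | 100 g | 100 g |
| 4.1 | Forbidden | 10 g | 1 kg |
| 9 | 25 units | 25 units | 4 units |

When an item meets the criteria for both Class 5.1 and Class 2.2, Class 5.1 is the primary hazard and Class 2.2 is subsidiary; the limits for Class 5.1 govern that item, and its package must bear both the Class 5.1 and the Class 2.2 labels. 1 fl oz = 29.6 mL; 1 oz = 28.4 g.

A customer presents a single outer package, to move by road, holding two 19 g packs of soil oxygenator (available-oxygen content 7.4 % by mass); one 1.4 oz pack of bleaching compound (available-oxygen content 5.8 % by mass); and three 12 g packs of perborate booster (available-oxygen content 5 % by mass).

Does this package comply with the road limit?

No

The soil oxygenator has available-oxygen content 7.4 % by mass, which is > 4 % by mass, so it is Class 5.1 (Oxidizer).
With available-oxygen content 5.8 % by mass (> 4 % by mass), the bleaching compound falls in Class 5.1.
Available-oxygen content 5 % by mass meets the Class 5.1 criterion (Oxidizer), so the perborate booster is Class 5.1.
Total Class 5.1: (two 19 g packs = 38 g) + (one 1.4 oz pack = 39.76 g) + (three 12 g packs = 36 g) = 113.76 g.
That exceeds the Class 5.1 road limit of 100 g.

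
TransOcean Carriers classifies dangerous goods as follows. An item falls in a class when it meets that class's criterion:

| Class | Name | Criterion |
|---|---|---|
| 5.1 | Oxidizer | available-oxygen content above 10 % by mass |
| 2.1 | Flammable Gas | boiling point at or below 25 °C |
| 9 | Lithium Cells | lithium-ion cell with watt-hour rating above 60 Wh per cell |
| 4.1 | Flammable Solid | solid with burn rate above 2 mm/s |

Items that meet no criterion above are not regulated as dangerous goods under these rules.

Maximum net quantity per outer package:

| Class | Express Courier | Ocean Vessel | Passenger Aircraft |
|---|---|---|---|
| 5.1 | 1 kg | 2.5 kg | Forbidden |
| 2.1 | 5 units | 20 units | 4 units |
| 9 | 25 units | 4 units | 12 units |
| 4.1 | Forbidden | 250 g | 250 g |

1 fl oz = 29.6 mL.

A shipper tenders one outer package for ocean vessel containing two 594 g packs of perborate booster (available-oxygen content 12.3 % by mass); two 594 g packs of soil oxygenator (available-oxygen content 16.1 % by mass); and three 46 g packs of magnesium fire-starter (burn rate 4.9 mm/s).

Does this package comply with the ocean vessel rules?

The perborate booster has available-oxygen content 12.3 % by mass, which is > 10 % by mass, so it is Class 5.1 (Oxidizer).
Available-oxygen content 16.1 % by mass meets the Class 5.1 criterion (Oxidizer), so the soil oxygenator is Class 5.1.
Magnesium fire-starter: burn rate 4.9 mm/s > 2 mm/s → Class 4.1 (Flammable Solid).
Total Class 5.1: (two 594 g packs = 1.188 kg) + (two 594 g packs = 1.188 kg) = 2.376 kg.
2.376 kg ≤ 2.5 kg (ocean vessel limit, Class 5.1) — within limit.
Class 4.1 quantity: three 46 g packs = 138 g.
138 g is within the ocean vessel limit of 250 g for Class 4.1.
Every hazard class is within its ocean vessel limit and no segregation rule is violated.

Yes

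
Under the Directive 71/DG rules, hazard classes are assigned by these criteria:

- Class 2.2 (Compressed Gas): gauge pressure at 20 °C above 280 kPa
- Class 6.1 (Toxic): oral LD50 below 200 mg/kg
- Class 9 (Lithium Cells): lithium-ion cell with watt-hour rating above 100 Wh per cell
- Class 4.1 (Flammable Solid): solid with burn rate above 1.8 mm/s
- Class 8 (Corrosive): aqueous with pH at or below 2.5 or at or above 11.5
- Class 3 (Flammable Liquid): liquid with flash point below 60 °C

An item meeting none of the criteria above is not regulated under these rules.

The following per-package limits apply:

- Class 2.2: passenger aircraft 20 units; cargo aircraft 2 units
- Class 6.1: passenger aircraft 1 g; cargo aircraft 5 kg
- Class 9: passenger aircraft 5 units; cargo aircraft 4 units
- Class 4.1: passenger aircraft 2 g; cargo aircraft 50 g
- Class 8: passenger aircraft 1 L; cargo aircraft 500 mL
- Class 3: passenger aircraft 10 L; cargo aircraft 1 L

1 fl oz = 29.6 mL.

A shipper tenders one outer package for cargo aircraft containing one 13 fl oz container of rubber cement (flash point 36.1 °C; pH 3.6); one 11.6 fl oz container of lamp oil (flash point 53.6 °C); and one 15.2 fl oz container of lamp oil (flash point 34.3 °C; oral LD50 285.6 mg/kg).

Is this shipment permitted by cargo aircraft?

No

The rubber cement has flash point 36.1 °C, which is < 60 °C, so it is Class 3 (Flammable Liquid).
Lamp oil: flash point 53.6 °C < 60 °C → Class 3 (Flammable Liquid).
With flash point 34.3 °C (< 60 °C), the lamp oil falls in Class 3.
Class 3 net quantity: (one 13 fl oz container = 384.8 mL) + (one 11.6 fl oz container = 343.36 mL) + (one 15.2 fl oz container = 449.92 mL) = 1178.08 mL.
That exceeds the Class 3 cargo aircraft limit of 1 L.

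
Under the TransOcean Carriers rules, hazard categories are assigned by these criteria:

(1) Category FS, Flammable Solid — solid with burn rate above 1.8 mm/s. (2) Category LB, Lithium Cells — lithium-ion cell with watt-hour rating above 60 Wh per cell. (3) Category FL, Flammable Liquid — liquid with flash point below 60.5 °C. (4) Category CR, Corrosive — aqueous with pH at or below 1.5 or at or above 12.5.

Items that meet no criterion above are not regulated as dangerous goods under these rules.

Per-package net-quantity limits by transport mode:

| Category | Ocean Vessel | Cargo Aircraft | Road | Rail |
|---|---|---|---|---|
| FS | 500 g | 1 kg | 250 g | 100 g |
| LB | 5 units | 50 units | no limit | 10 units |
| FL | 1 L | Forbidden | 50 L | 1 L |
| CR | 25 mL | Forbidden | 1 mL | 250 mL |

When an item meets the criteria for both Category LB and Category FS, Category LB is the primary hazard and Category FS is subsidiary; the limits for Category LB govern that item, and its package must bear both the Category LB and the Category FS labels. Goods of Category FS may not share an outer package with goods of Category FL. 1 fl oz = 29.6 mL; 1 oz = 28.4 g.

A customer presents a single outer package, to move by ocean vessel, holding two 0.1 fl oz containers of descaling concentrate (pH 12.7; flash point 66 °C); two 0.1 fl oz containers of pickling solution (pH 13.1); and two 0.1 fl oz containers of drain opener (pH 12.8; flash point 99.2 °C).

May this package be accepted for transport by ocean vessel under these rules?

Yes

With pH 12.7 (≥ 12.5), the descaling concentrate falls in Category CR.
With pH 13.1 (≥ 12.5), the pickling solution falls in Category CR.
pH 12.8 meets the Category CR criterion (Corrosive), so the drain opener is Category CR.
Category CR net quantity: (two 0.1 fl oz containers = 5.92 mL) + (two 0.1 fl oz containers = 5.92 mL) + (two 0.1 fl oz containers = 5.92 mL) = 17.76 mL.
That is within the Category CR ocean vessel limit of 25 mL.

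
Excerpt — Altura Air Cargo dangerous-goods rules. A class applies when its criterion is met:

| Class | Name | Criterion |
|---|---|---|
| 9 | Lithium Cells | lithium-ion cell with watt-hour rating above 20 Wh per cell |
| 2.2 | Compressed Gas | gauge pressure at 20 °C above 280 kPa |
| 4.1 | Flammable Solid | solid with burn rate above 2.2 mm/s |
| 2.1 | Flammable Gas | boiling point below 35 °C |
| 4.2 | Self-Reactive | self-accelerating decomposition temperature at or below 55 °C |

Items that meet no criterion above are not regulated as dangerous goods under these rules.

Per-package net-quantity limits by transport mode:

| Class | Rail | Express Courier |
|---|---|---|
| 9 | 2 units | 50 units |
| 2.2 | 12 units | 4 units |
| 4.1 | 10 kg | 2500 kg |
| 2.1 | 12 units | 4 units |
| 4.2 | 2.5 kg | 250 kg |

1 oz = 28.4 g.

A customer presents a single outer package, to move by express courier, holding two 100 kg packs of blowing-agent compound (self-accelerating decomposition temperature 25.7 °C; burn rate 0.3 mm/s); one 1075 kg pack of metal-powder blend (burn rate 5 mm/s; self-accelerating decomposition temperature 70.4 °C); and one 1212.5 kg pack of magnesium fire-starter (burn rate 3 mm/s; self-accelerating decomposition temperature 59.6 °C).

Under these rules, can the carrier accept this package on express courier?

Yes

The blowing-agent compound has self-accelerating decomposition temperature 25.7 °C, which is ≤ 55 °C, so it is Class 4.2 (Self-Reactive).
Burn rate 5 mm/s meets the Class 4.1 criterion (Flammable Solid), so the metal-powder blend is Class 4.1.
Magnesium fire-starter: burn rate 3 mm/s > 2.2 mm/s → Class 4.1 (Flammable Solid).
Total Class 4.1: 1075 kg + 1212.5 kg = 2287.5 kg.
That is within the Class 4.1 express courier limit of 2500 kg.
Class 4.2 quantity: two 100 kg packs = 200 kg.
200 kg is within the express courier limit of 250 kg for Class 4.2.
Every hazard class is within its express courier limit and no segregation rule is violated.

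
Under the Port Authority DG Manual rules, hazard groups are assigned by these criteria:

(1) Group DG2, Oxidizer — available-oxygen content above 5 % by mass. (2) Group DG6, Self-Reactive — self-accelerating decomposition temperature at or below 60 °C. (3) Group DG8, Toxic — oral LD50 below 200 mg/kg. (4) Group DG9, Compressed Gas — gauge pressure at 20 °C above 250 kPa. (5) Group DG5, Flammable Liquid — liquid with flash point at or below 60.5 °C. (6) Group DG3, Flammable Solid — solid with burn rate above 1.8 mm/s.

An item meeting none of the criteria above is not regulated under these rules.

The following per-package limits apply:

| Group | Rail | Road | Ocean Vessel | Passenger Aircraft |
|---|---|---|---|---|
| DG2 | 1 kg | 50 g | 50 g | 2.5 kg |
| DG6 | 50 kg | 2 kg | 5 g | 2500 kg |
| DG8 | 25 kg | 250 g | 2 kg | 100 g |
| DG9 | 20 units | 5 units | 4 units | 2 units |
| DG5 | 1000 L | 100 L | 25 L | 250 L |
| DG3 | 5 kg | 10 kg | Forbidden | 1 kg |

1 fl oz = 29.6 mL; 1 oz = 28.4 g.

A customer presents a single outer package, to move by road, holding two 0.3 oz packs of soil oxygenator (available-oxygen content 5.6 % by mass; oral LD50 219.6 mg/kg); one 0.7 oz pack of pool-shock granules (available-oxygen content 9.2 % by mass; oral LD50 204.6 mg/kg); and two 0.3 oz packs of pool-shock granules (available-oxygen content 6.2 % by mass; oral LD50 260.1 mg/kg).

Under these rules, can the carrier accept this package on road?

No

Available-oxygen content 5.6 % by mass meets the Group DG2 criterion (Oxidizer), so the soil oxygenator is Group DG2.
With available-oxygen content 9.2 % by mass (> 5 % by mass), the pool-shock granules fall in Group DG2.
With available-oxygen content 6.2 % by mass (> 5 % by mass), the pool-shock granules fall in Group DG2.
Group DG2 net quantity: (two 0.3 oz packs = 17.04 g) + (one 0.7 oz pack = 19.88 g) + (two 0.3 oz packs = 17.04 g) = 53.96 g.
53.96 g > 50 g (road limit, Group DG2) — over the limit.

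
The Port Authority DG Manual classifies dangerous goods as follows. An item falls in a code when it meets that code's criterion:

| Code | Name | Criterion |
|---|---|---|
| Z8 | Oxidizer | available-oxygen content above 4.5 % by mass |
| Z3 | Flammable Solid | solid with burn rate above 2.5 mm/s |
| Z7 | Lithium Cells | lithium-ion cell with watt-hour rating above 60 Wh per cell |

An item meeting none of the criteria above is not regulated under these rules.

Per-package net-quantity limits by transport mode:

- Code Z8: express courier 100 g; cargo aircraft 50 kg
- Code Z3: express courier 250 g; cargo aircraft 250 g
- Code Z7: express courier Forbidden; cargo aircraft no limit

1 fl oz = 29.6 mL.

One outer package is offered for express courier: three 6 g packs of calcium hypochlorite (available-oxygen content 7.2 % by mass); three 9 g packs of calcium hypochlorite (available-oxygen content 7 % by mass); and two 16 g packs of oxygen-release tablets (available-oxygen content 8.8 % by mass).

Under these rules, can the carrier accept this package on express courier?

Available-oxygen content 7.2 % by mass meets the Code Z8 criterion (Oxidizer), so the calcium hypochlorite is Code Z8.
Calcium hypochlorite: available-oxygen content 7 % by mass > 4.5 % by mass → Code Z8 (Oxidizer).
The oxygen-release tablets have available-oxygen content 8.8 % by mass, which is > 4.5 % by mass, so they are Code Z8 (Oxidizer).
Total Code Z8: (three 6 g packs = 18 g) + (three 9 g packs = 27 g) + (two 16 g packs = 32 g) = 77 g.
77 g ≤ 100 g (express courier limit, Code Z8) — within limit.

Yes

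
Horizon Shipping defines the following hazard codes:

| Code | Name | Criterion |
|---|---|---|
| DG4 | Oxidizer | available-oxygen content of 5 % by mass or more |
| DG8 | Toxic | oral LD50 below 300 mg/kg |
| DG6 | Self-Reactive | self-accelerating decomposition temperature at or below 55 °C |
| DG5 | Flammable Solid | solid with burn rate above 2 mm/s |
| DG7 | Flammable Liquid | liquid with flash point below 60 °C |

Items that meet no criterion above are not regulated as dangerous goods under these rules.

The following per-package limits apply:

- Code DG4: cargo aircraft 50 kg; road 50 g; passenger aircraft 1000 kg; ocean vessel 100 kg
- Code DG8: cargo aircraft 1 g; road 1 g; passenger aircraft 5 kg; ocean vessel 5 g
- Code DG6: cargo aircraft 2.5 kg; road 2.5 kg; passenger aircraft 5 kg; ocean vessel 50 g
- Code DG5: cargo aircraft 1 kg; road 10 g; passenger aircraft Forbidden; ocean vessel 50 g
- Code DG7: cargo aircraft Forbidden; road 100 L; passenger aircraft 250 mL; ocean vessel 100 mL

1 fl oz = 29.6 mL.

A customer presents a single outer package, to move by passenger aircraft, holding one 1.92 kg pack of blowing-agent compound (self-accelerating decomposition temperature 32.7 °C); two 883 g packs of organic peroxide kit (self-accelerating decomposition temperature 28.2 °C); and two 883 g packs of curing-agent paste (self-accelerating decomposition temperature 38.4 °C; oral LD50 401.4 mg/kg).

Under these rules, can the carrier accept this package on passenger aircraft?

Blowing-agent compound: self-accelerating decomposition temperature 32.7 °C ≤ 55 °C → Code DG6 (Self-Reactive).
Self-accelerating decomposition temperature 28.2 °C meets the Code DG6 criterion (Self-Reactive), so the organic peroxide kit is Code DG6.
Self-accelerating decomposition temperature 38.4 °C meets the Code DG6 criterion (Self-Reactive), so the curing-agent paste is Code DG6.
Total Code DG6: 1.92 kg + (two 883 g packs = 1.766 kg) + (two 883 g packs = 1.766 kg) = 5.452 kg.
5.452 kg > 5 kg (passenger aircraft limit, Code DG6) — over the limit.

No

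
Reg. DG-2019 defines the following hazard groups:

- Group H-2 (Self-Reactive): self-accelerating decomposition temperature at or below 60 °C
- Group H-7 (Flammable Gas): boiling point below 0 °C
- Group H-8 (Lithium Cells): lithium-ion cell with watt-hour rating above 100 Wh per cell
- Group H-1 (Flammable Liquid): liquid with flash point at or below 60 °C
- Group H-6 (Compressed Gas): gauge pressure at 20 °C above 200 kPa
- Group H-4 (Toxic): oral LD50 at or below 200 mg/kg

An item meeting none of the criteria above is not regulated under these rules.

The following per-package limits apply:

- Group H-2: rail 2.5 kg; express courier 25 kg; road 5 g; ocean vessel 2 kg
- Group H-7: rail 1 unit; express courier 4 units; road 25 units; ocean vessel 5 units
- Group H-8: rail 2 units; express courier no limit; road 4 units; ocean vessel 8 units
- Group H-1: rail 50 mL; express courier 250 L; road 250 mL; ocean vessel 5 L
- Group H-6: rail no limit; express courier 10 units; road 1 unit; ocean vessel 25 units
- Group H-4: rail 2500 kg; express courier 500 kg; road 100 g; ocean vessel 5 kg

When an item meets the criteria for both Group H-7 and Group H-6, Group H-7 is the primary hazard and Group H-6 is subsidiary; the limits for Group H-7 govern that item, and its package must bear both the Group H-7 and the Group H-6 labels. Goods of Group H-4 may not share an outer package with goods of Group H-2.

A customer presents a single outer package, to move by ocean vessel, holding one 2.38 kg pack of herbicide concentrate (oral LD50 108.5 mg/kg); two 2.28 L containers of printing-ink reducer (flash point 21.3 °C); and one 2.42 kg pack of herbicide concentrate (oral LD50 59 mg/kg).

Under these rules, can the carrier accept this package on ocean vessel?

The herbicide concentrate has oral LD50 108.5 mg/kg, which is ≤ 200 mg/kg, so it is Group H-4 (Toxic).
Printing-ink reducer: flash point 21.3 °C ≤ 60 °C → Group H-1 (Flammable Liquid).
Oral LD50 59 mg/kg meets the Group H-4 criterion (Toxic), so the herbicide concentrate is Group H-4.
Group H-4 net quantity: 2.38 kg + 2.42 kg = 4.8 kg.
4.8 kg is within the ocean vessel limit of 5 kg for Group H-4.
Group H-1 quantity: two 2.28 L containers = 4.56 L.
4.56 L is within the ocean vessel limit of 5 L for Group H-1.
The segregation rule (Group H-4 with Group H-2) does not apply to Group H-4 with Group H-1.
Every hazard group is within its ocean vessel limit and no segregation rule is violated.

Yes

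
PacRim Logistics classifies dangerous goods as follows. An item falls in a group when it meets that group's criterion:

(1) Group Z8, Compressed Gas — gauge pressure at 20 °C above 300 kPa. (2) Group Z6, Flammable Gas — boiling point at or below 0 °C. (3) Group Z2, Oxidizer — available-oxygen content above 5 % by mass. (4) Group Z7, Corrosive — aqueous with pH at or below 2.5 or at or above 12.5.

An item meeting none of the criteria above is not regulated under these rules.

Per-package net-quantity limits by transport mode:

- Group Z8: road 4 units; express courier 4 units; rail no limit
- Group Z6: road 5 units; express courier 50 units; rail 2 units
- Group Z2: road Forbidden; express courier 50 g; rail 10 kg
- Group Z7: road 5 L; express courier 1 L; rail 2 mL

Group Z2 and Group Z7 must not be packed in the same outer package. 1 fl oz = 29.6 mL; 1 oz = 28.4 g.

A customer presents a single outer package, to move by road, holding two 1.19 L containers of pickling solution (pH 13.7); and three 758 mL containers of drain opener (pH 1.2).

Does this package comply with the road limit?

The pickling solution has pH 13.7, which is ≥ 12.5, so it is Group Z7 (Corrosive).
With pH 1.2 (≤ 2.5), the drain opener falls in Group Z7.
Group Z7 net quantity: (two 1.19 L containers = 2.38 L) + (three 758 mL containers = 2.274 L) = 4.654 L.
4.654 L ≤ 5 L (road limit, Group Z7) — within limit.

Yes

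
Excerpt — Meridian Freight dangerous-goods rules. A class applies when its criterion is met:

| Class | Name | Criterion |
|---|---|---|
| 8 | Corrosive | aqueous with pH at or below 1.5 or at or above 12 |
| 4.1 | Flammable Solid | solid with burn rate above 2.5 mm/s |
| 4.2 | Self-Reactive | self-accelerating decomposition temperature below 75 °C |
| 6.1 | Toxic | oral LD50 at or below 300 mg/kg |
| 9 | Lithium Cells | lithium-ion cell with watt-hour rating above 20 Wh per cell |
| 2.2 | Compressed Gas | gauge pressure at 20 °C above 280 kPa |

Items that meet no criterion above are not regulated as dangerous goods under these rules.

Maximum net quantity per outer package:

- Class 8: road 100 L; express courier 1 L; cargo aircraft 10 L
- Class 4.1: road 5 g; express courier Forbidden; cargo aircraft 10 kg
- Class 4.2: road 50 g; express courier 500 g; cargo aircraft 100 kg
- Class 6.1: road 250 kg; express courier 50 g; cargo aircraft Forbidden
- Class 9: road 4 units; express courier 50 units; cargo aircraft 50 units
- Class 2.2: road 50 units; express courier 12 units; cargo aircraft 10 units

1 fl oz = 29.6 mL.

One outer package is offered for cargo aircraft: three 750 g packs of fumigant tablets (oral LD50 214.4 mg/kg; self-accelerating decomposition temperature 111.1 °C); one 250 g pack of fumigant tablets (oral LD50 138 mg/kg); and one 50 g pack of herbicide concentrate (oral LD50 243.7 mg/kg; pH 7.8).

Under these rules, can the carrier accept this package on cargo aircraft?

Oral LD50 214.4 mg/kg meets the Class 6.1 criterion (Toxic), so the fumigant tablets are Class 6.1.
Fumigant tablets: oral LD50 138 mg/kg ≤ 300 mg/kg → Class 6.1 (Toxic).
Herbicide concentrate: oral LD50 243.7 mg/kg ≤ 300 mg/kg → Class 6.1 (Toxic).
Total Class 6.1: (three 750 g packs = 2.25 kg) + 250 g + 50 g = 2.55 kg.
Class 6.1 is Forbidden by cargo aircraft.

No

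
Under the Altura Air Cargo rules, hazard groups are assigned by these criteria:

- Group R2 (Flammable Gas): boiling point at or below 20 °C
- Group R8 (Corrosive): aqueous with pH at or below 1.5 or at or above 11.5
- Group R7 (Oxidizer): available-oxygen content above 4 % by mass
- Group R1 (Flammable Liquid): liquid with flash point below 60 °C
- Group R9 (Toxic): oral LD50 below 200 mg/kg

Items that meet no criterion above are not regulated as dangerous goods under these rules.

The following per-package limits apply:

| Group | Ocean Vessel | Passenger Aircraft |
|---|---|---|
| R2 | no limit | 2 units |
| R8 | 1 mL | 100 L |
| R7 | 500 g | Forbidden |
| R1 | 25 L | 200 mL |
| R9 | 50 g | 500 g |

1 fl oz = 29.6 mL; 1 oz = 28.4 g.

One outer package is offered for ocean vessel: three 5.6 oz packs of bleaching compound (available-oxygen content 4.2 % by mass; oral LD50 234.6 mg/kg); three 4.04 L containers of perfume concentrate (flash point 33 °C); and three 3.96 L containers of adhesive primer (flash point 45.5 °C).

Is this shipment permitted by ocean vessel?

Bleaching compound: available-oxygen content 4.2 % by mass > 4 % by mass → Group R7 (Oxidizer).
With flash point 33 °C (< 60 °C), the perfume concentrate falls in Group R1.
Flash point 45.5 °C meets the Group R1 criterion (Flammable Liquid), so the adhesive primer is Group R1.
Total Group R1: (three 4.04 L containers = 12.12 L) + (three 3.96 L containers = 11.88 L) = 24 L.
24 L is within the ocean vessel limit of 25 L for Group R1.
Group R7 quantity: three 5.6 oz packs = 477.12 g.
That is within the Group R7 ocean vessel limit of 500 g.
Every hazard group is within its ocean vessel limit and no segregation rule is violated.

Yes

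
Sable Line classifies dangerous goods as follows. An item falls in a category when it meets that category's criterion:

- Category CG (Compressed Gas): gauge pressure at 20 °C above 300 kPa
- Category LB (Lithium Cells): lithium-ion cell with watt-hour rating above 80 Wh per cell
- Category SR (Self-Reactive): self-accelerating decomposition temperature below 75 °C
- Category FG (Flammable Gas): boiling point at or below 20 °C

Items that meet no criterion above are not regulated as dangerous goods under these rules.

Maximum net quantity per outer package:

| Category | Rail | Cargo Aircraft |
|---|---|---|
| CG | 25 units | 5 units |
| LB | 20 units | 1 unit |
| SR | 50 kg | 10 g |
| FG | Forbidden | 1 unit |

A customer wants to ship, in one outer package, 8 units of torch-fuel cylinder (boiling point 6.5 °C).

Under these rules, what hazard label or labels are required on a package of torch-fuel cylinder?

Category FG

Torch-fuel cylinder: boiling point 6.5 °C ≤ 20 °C → Category FG (Flammable Gas).
Only the Category FG label is required.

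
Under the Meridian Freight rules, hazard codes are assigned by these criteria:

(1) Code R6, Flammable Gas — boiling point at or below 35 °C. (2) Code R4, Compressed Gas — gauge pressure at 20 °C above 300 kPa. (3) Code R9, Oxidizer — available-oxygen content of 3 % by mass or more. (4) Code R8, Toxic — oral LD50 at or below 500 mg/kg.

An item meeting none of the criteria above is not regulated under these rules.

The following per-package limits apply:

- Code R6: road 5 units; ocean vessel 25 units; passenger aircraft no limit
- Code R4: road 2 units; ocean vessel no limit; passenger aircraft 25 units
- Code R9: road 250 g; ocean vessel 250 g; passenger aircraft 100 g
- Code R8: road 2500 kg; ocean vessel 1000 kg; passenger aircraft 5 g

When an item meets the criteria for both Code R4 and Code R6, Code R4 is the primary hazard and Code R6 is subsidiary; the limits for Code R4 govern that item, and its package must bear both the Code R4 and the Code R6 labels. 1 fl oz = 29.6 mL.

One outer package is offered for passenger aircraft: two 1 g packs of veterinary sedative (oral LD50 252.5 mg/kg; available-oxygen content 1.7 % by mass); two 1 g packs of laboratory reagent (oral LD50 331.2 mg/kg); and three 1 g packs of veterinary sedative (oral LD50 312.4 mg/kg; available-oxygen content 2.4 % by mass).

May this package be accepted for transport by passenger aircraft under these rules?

No

With oral LD50 252.5 mg/kg (≤ 500 mg/kg), the veterinary sedative falls in Code R8.
The laboratory reagent has oral LD50 331.2 mg/kg, which is ≤ 500 mg/kg, so it is Code R8 (Toxic).
With oral LD50 312.4 mg/kg (≤ 500 mg/kg), the veterinary sedative falls in Code R8.
Total Code R8: (two 1 g packs = 2 g) + (two 1 g packs = 2 g) + (three 1 g packs = 3 g) = 7 g.
That exceeds the Code R8 passenger aircraft limit of 5 g.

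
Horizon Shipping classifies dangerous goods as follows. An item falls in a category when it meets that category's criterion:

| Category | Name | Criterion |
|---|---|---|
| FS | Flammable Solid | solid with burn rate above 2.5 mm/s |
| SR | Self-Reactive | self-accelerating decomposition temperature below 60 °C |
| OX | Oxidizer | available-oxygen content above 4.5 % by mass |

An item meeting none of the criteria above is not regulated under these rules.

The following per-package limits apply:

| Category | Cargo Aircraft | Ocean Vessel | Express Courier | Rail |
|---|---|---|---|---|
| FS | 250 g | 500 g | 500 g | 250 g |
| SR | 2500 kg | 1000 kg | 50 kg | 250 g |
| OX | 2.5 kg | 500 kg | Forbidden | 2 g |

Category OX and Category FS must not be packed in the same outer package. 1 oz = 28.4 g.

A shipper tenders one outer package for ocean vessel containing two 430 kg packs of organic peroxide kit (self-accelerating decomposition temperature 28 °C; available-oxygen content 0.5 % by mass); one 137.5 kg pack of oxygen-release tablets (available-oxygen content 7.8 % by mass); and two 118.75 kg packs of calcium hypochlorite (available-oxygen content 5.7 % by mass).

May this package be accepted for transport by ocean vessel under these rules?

Self-accelerating decomposition temperature 28 °C meets the Category SR criterion (Self-Reactive), so the organic peroxide kit is Category SR.
Oxygen-release tablets: available-oxygen content 7.8 % by mass > 4.5 % by mass → Category OX (Oxidizer).
Calcium hypochlorite: available-oxygen content 5.7 % by mass > 4.5 % by mass → Category OX (Oxidizer).
Category OX net quantity: 137.5 kg + (two 118.75 kg packs = 237.5 kg) = 375 kg.
375 kg is within the ocean vessel limit of 500 kg for Category OX.
Category SR quantity: two 430 kg packs = 860 kg.
860 kg ≤ 1000 kg (ocean vessel limit, Category SR) — within limit.
The segregation rule (Category OX with Category FS) does not apply to Category OX with Category SR.
Every hazard category is within its ocean vessel limit and no segregation rule is violated.

Yes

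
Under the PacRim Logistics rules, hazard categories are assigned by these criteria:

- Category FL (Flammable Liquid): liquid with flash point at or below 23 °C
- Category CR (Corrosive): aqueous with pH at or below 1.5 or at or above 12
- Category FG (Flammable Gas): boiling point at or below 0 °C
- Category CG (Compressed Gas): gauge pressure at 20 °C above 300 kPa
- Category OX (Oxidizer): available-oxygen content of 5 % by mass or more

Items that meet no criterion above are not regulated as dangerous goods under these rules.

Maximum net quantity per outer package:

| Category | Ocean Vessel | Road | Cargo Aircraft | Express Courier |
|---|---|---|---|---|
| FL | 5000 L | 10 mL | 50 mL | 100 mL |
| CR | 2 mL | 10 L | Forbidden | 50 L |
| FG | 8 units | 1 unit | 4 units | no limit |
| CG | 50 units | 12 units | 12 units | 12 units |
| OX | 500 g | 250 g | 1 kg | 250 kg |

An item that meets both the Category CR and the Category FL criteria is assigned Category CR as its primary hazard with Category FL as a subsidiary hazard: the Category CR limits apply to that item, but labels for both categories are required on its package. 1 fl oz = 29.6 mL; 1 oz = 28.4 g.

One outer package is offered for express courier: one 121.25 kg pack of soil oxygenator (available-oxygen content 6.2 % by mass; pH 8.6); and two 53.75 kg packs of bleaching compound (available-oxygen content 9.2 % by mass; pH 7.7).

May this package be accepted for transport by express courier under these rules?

Available-oxygen content 6.2 % by mass meets the Category OX criterion (Oxidizer), so the soil oxygenator is Category OX.
The bleaching compound has available-oxygen content 9.2 % by mass, which is ≥ 5 % by mass, so it is Category OX (Oxidizer).
Category OX net quantity: 121.25 kg + (two 53.75 kg packs = 107.5 kg) = 228.75 kg.
That is within the Category OX express courier limit of 250 kg.

Yes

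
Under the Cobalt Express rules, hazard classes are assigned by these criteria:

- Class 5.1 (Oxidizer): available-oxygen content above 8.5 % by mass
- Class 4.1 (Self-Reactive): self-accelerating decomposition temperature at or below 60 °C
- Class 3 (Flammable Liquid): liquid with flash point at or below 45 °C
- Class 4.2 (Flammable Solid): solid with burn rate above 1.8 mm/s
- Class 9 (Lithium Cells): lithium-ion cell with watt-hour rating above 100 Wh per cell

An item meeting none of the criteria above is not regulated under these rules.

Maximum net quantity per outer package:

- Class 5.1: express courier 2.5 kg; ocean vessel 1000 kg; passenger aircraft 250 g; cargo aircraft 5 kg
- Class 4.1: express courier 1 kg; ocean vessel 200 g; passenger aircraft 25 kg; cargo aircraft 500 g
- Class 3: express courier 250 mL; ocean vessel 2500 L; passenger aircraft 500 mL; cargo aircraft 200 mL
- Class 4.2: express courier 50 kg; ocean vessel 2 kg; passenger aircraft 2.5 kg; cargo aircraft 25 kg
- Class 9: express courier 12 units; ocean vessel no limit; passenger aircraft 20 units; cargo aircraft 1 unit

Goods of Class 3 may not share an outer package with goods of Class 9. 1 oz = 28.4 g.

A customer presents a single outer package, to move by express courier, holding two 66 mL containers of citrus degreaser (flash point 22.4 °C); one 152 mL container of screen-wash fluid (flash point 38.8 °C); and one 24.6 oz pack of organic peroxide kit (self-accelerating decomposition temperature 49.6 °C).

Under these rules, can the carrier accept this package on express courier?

No

Flash point 22.4 °C meets the Class 3 criterion (Flammable Liquid), so the citrus degreaser is Class 3.
Screen-wash fluid: flash point 38.8 °C ≤ 45 °C → Class 3 (Flammable Liquid).
With self-accelerating decomposition temperature 49.6 °C (≤ 60 °C), the organic peroxide kit falls in Class 4.1.
Class 3 net quantity: (two 66 mL containers = 132 mL) + 152 mL = 284 mL.
That exceeds the Class 3 express courier limit of 250 mL.
Class 4.1 quantity: one 24.6 oz pack = 698.64 g.
That is within the Class 4.1 express courier limit of 1 kg.
The segregation rule (Class 3 with Class 9) does not apply to Class 3 with Class 4.1.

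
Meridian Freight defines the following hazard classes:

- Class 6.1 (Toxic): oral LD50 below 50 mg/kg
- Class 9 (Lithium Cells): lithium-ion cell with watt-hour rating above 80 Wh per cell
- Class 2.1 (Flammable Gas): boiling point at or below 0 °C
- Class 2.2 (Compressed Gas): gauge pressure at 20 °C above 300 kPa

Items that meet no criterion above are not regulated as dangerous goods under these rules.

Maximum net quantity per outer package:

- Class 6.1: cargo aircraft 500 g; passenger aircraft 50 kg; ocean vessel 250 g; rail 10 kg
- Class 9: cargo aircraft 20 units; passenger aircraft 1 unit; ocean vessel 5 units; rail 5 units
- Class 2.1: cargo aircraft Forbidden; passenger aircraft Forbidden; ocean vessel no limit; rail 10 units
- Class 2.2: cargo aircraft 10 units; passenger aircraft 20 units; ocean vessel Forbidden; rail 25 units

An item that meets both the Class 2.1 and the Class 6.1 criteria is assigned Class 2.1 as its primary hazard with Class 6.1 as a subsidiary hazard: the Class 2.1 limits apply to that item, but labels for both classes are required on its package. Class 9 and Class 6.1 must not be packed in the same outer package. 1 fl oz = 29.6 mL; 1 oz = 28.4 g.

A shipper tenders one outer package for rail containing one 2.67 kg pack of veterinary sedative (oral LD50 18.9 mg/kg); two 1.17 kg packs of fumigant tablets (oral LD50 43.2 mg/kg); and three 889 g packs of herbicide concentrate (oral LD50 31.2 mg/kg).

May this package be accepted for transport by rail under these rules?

The veterinary sedative has oral LD50 18.9 mg/kg, which is < 50 mg/kg, so it is Class 6.1 (Toxic).
Fumigant tablets: oral LD50 43.2 mg/kg < 50 mg/kg → Class 6.1 (Toxic).
The herbicide concentrate has oral LD50 31.2 mg/kg, which is < 50 mg/kg, so it is Class 6.1 (Toxic).
Total Class 6.1: 2.67 kg + (two 1.17 kg packs = 2.34 kg) + (three 889 g packs = 2.667 kg) = 7.677 kg.
That is within the Class 6.1 rail limit of 10 kg.

Yes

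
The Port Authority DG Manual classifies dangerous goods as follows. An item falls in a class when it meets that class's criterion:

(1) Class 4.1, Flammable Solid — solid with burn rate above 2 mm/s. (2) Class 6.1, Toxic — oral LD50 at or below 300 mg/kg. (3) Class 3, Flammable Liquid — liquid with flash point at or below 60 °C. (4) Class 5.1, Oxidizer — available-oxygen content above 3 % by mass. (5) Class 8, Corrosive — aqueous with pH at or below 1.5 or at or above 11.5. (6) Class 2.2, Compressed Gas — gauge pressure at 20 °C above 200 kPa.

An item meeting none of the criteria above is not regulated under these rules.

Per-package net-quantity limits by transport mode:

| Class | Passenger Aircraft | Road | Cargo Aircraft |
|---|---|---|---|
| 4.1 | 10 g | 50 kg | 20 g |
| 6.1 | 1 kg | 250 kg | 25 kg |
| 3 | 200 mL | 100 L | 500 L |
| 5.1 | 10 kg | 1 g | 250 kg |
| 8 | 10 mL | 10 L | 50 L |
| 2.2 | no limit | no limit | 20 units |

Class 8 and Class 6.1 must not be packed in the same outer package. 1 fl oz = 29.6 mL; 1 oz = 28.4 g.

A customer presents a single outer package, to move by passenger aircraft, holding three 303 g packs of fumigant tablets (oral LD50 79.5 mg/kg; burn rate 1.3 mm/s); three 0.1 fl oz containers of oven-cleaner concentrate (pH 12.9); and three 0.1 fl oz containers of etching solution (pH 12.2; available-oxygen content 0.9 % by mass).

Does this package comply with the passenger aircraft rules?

Fumigant tablets: oral LD50 79.5 mg/kg ≤ 300 mg/kg → Class 6.1 (Toxic).
pH 12.9 meets the Class 8 criterion (Corrosive), so the oven-cleaner concentrate is Class 8.
pH 12.2 meets the Class 8 criterion (Corrosive), so the etching solution is Class 8.
Total Class 8: (three 0.1 fl oz containers = 8.88 mL) + (three 0.1 fl oz containers = 8.88 mL) = 17.76 mL.
That exceeds the Class 8 passenger aircraft limit of 10 mL.
Class 6.1 quantity: three 303 g packs = 909 g.
That is within the Class 6.1 passenger aircraft limit of 1 kg.
Class 8 and Class 6.1 may not share an outer package.

No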